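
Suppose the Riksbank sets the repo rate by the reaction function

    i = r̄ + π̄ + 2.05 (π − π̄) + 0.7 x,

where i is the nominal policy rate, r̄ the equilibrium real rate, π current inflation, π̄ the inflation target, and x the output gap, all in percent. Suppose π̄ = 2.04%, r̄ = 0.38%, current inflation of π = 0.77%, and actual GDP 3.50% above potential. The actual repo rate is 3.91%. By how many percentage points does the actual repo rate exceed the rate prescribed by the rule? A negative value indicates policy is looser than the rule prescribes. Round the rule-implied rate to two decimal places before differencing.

Output 3.50% above potential → x = 3.50.
i = 0.38 + 2.04 + 2.05 × (0.77 − 2.04) + 0.7 × 3.50
   = 0.38 + 2.04 − 2.6035 + 2.45 = 2.27
Deviation = 3.91 − 2.27 = 1.64 pp.

1.64 pp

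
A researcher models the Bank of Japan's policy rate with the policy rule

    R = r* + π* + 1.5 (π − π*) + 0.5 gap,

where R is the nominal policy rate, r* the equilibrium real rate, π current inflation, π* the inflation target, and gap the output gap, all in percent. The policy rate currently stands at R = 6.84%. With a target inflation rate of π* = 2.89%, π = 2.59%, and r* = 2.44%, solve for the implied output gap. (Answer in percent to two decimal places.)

3.92%

0.5 gap = 6.84 − 2.44 − 2.89 − 1.5 × (2.59 − 2.89) = 1.96
gap = 1.96 / 0.5 = 3.92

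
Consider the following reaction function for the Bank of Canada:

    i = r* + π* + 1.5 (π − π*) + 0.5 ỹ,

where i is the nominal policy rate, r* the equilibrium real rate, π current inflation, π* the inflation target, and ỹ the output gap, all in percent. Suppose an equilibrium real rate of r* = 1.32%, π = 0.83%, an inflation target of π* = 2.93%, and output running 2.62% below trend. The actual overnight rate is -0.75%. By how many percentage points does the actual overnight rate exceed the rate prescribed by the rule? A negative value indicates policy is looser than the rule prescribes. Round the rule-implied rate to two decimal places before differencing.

Output 2.62% below potential → ỹ = -2.62.
i = 1.32 + 2.93 + 1.5 × (0.83 − 2.93) + 0.5 × (-2.62)
   = 1.32 + 2.93 − 3.15 − 1.31 = -0.21
Deviation = -0.75 − (-0.21) = -0.54 pp.

-0.54 pp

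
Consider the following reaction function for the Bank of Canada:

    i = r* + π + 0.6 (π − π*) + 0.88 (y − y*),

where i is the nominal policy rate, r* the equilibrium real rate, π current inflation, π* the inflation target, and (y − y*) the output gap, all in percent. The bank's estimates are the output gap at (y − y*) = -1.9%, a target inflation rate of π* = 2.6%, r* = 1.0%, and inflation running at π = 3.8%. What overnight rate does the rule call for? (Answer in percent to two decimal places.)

3.85%

i = 1.0 + 3.8 + 0.6 × (3.8 − 2.6) + 0.88 × (-1.9)
   = 1.0 + 3.8 + 0.72 − 1.672 = 3.85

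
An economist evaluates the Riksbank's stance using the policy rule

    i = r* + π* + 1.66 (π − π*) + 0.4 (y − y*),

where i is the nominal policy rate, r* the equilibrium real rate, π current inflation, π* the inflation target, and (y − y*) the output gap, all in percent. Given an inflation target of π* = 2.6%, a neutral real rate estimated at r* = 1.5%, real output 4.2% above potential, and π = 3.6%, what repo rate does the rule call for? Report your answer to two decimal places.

7.44%

Output 4.2% above potential → (y − y*) = 4.2.
i = 1.5 + 2.6 + 1.66 × (3.6 − 2.6) + 0.4 × 4.2
   = 1.5 + 2.6 + 1.66 + 1.68 = 7.44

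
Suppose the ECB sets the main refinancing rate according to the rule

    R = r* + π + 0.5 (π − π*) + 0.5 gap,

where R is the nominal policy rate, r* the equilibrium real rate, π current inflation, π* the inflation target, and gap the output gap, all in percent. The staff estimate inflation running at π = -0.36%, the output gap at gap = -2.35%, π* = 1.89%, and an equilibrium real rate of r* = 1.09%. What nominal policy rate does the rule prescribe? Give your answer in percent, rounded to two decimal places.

-1.57%

R = 1.09 + (-0.36) + 0.5 × (-0.36 − 1.89) + 0.5 × (-2.35)
   = 1.09 − 0.36 − 1.125 − 1.175 = -1.57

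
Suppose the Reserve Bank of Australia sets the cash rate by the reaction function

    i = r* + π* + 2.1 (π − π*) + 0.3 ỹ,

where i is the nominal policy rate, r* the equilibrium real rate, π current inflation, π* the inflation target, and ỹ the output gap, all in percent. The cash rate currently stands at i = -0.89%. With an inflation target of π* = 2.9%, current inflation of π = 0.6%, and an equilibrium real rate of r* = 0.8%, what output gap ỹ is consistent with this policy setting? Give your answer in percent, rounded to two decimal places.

0.3 ỹ = -0.89 − 0.8 − 2.9 − 2.1 × (0.6 − 2.9) = 0.24
ỹ = 0.24 / 0.3 = 0.80

0.80%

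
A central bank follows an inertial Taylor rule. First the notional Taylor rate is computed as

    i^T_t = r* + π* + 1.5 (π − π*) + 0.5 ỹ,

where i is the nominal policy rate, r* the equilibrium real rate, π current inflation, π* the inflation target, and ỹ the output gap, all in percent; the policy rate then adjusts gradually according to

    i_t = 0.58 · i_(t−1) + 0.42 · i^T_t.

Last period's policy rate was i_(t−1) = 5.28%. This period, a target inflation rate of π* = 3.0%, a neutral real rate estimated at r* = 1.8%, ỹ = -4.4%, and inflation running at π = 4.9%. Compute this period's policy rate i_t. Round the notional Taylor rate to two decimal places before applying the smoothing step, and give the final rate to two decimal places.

5.35%

i^T_t = 1.8 + 3.0 + 1.5 × (4.9 − 3.0) + 0.5 × (-4.4)
   = 1.8 + 3 + 2.85 − 2.2 = 5.45
i_t = 0.58 × 5.28 + 0.42 × 5.45 = 3.0624 + 2.289 = 5.35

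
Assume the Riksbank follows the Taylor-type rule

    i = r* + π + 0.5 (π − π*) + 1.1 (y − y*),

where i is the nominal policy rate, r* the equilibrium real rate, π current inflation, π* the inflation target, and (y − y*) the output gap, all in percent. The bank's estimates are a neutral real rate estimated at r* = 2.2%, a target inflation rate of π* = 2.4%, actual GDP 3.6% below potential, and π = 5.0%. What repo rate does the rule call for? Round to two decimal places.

4.54%

Output 3.6% below potential → (y − y*) = -3.6.
i = 2.2 + 5.0 + 0.5 × (5.0 − 2.4) + 1.1 × (-3.6)
   = 2.2 + 5 + 1.3 − 3.96 = 4.54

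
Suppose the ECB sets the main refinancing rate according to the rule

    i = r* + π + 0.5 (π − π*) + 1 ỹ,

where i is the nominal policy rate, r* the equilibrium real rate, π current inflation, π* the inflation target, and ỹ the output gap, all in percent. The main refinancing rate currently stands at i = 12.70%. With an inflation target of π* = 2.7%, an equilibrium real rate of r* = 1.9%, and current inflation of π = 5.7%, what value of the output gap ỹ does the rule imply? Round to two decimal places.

3.60%

1 ỹ = 12.70 − 1.9 − 5.7 − 0.5 × (5.7 − 2.7) = 3.6
ỹ = 3.6 / 1 = 3.60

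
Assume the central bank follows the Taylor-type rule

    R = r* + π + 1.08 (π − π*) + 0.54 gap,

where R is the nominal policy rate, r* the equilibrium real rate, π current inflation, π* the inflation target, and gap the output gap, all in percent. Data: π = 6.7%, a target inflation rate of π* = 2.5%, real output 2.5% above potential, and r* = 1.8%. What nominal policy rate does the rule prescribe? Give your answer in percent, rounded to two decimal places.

14.39%

Output 2.5% above potential → gap = 2.5.
R = 1.8 + 6.7 + 1.08 × (6.7 − 2.5) + 0.54 × 2.5
   = 1.8 + 6.7 + 4.536 + 1.35 = 14.39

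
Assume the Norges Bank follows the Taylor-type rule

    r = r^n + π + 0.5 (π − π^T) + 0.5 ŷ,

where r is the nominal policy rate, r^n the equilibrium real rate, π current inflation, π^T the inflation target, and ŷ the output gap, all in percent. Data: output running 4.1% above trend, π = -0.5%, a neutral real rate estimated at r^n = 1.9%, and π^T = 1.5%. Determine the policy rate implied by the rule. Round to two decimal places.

2.45%

Output 4.1% above potential → ŷ = 4.1.
r = 1.9 + (-0.5) + 0.5 × (-0.5 − 1.5) + 0.5 × 4.1
   = 1.9 − 0.5 − 1 + 2.05 = 2.45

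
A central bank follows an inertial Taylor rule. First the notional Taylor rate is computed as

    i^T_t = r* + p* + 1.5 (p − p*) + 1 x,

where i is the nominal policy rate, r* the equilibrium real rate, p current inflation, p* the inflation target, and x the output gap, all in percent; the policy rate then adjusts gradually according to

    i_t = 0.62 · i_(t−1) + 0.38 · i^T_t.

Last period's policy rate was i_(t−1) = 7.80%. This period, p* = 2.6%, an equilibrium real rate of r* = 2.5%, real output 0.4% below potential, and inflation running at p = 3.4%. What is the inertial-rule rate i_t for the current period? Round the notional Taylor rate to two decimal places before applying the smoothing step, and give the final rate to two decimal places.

Output 0.4% below potential → x = -0.4.
i^T_t = 2.5 + 2.6 + 1.5 × (3.4 − 2.6) + 1 × (-0.4)
   = 2.5 + 2.6 + 1.2 − 0.4 = 5.90
i_t = 0.62 × 7.80 + 0.38 × 5.90 = 4.836 + 2.242 = 7.08

7.08%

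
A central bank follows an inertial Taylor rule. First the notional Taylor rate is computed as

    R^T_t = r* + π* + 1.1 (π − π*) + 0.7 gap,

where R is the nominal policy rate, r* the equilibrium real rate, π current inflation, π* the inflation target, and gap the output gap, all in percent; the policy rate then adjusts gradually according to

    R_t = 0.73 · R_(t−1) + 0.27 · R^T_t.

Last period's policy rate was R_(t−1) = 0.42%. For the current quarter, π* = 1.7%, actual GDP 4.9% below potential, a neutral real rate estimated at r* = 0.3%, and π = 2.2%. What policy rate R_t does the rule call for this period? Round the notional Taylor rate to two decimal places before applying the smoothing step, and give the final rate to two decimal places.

0.07%

Output 4.9% below potential → gap = -4.9.
R^T_t = 0.3 + 1.7 + 1.1 × (2.2 − 1.7) + 0.7 × (-4.9)
   = 0.3 + 1.7 + 0.55 − 3.43 = -0.88
R_t = 0.73 × 0.42 + 0.27 × (-0.88) = 0.3066 − 0.2376 = 0.07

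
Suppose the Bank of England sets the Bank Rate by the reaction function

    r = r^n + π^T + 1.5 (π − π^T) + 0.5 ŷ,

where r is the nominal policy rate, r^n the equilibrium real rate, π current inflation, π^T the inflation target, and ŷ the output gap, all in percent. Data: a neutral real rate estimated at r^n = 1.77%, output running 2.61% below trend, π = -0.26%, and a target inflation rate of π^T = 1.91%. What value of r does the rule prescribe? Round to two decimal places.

-0.88%

Output 2.61% below potential → ŷ = -2.61.
r = 1.77 + 1.91 + 1.5 × (-0.26 − 1.91) + 0.5 × (-2.61)
   = 1.77 + 1.91 − 3.255 − 1.305 = -0.88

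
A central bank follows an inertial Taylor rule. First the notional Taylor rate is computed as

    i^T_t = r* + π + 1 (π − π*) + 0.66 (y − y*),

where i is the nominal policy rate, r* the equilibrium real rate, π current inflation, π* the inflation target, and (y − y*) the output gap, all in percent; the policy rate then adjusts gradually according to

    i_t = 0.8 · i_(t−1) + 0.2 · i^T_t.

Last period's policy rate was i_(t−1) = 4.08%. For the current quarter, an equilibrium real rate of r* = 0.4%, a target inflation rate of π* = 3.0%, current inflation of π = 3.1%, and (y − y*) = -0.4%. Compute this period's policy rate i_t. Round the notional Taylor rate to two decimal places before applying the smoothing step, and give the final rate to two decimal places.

3.93%

i^T_t = 0.4 + 3.1 + 1 × (3.1 − 3.0) + 0.66 × (-0.4)
   = 0.4 + 3.1 + 0.1 − 0.264 = 3.34
i_t = 0.8 × 4.08 + 0.2 × 3.34 = 3.264 + 0.668 = 3.93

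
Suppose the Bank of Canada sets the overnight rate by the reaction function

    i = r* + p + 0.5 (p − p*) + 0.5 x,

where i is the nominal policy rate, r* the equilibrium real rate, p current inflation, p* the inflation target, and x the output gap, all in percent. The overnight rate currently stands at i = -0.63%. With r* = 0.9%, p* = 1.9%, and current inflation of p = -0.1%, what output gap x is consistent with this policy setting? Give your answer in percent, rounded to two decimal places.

0.5 x = -0.63 − 0.9 − (-0.1) − 0.5 × ((-0.1) − 1.9) = -0.43
x = -0.43 / 0.5 = -0.86

-0.86%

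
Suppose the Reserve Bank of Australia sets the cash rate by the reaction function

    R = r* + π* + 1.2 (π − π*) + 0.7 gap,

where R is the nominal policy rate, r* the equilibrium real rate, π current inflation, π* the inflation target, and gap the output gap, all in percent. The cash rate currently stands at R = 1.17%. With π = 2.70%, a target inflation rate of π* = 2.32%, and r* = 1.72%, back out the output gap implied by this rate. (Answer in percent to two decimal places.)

0.7 gap = 1.17 − 1.72 − 2.32 − 1.2 × (2.70 − 2.32) = -3.326
gap = -3.326 / 0.7 = -4.75

-4.75%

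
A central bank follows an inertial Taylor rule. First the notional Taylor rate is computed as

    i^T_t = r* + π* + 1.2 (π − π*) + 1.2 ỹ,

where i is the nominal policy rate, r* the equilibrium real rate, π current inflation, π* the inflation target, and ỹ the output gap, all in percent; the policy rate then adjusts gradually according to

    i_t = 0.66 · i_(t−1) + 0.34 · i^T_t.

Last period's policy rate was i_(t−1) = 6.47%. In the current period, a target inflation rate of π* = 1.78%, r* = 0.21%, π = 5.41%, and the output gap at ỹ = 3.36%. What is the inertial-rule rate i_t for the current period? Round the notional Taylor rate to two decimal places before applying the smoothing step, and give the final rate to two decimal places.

7.80%

i^T_t = 0.21 + 1.78 + 1.2 × (5.41 − 1.78) + 1.2 × 3.36
   = 0.21 + 1.78 + 4.356 + 4.032 = 10.38
i_t = 0.66 × 6.47 + 0.34 × 10.38 = 4.2702 + 3.5292 = 7.80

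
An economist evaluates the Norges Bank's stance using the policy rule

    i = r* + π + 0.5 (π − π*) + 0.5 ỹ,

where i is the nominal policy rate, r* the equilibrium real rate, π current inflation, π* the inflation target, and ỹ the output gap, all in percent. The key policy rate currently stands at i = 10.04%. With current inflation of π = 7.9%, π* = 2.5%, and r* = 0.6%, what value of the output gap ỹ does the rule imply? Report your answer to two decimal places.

0.5 ỹ = 10.04 − 0.6 − 7.9 − 0.5 × (7.9 − 2.5) = -1.16
ỹ = -1.16 / 0.5 = -2.32

-2.32%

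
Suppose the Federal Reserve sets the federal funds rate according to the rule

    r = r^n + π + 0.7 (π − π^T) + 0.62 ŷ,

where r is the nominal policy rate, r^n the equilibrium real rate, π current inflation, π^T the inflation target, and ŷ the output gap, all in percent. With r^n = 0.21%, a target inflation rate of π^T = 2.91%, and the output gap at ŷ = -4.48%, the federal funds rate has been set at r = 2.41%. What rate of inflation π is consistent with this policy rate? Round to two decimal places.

Collecting π: r = r^n + (1 + 0.7) π − 0.7 π^T + 0.62 ŷ
1.7 π = 2.41 − 0.21 + 0.7 × 2.91 − 0.62 × (-4.48) = 7.0146
π = 7.0146 / 1.7 = 4.13

4.13%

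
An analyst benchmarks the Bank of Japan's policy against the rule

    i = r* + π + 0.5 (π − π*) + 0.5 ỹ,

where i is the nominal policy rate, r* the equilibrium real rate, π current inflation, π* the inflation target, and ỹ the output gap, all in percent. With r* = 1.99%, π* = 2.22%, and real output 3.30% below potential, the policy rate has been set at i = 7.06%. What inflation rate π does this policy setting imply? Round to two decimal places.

5.22%

Output 3.30% below potential → ỹ = -3.30.
Collecting π: i = r* + (1 + 0.5) π − 0.5 π* + 0.5 ỹ
1.5 π = 7.06 − 1.99 + 0.5 × 2.22 − 0.5 × (-3.30) = 7.83
π = 7.83 / 1.5 = 5.22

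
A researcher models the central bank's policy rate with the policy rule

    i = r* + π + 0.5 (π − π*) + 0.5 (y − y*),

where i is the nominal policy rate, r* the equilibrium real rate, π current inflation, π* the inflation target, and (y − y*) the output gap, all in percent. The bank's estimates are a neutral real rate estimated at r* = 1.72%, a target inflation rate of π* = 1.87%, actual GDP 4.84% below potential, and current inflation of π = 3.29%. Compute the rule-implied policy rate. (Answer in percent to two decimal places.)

3.30%

Output 4.84% below potential → (y − y*) = -4.84.
i = 1.72 + 3.29 + 0.5 × (3.29 − 1.87) + 0.5 × (-4.84)
   = 1.72 + 3.29 + 0.71 − 2.42 = 3.30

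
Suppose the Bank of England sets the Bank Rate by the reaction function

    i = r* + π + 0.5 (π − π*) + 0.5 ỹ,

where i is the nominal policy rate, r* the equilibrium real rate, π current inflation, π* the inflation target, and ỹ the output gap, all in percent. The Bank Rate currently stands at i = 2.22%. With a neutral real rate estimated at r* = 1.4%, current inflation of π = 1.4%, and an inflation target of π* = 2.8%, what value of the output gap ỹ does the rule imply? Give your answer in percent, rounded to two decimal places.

0.24%

0.5 ỹ = 2.22 − 1.4 − 1.4 − 0.5 × (1.4 − 2.8) = 0.12
ỹ = 0.12 / 0.5 = 0.24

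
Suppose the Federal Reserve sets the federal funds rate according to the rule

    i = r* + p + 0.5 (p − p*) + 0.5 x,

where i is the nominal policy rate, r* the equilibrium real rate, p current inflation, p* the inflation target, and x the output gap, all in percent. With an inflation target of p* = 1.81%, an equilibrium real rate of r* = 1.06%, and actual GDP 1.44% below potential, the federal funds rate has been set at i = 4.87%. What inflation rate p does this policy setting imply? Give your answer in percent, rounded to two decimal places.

Output 1.44% below potential → x = -1.44.
Collecting p: i = r* + (1 + 0.5) p − 0.5 p* + 0.5 x
1.5 p = 4.87 − 1.06 + 0.5 × 1.81 − 0.5 × (-1.44) = 5.435
p = 5.435 / 1.5 = 3.62

3.62%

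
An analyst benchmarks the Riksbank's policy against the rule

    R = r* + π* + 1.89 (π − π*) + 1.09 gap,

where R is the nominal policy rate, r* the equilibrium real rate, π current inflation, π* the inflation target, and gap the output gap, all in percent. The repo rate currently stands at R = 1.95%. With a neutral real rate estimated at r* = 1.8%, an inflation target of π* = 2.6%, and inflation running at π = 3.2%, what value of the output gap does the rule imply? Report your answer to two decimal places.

-3.29%

1.09 gap = 1.95 − 1.8 − 2.6 − 1.89 × (3.2 − 2.6) = -3.584
gap = -3.584 / 1.09 = -3.29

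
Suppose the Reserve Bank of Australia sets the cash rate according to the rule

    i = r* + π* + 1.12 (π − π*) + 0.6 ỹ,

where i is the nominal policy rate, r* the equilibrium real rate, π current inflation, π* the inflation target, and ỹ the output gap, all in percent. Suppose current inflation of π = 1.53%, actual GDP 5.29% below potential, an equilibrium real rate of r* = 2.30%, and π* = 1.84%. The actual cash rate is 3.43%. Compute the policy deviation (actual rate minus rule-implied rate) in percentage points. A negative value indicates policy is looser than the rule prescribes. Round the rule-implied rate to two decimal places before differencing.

Output 5.29% below potential → ỹ = -5.29.
i = 2.30 + 1.84 + 1.12 × (1.53 − 1.84) + 0.6 × (-5.29)
   = 2.30 + 1.84 − 0.3472 − 3.174 = 0.62
Deviation = 3.43 − 0.62 = 2.81 pp.

2.81 pp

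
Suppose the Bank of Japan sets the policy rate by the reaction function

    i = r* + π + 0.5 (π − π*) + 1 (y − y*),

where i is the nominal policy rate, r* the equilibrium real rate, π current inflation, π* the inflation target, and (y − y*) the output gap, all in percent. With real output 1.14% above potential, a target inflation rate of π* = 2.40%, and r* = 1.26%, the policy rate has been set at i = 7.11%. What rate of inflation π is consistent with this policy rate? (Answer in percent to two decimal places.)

3.94%

Output 1.14% above potential → (y − y*) = 1.14.
Collecting π: i = r* + (1 + 0.5) π − 0.5 π* + 1 (y − y*)
1.5 π = 7.11 − 1.26 + 0.5 × 2.40 − 1 × 1.14 = 5.91
π = 5.91 / 1.5 = 3.94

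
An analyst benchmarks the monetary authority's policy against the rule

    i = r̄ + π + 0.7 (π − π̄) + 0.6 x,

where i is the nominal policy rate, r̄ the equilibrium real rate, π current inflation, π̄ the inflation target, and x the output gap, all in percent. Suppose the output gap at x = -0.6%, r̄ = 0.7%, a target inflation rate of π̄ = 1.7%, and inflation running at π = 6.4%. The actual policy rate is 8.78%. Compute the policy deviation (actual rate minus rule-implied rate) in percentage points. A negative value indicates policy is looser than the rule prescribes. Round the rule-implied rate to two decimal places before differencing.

-1.25 pp

i = 0.7 + 6.4 + 0.7 × (6.4 − 1.7) + 0.6 × (-0.6)
   = 0.7 + 6.4 + 3.29 − 0.36 = 10.03
Deviation = 8.78 − 10.03 = -1.25 pp.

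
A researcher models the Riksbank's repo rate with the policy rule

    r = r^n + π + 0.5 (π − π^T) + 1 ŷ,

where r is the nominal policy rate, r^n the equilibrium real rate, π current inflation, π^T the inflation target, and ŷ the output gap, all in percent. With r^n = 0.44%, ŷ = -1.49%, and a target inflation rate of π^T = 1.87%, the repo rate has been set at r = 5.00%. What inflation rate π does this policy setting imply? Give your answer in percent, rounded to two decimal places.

4.66%

Collecting π: r = r^n + (1 + 0.5) π − 0.5 π^T + 1 ŷ
1.5 π = 5.00 − 0.44 + 0.5 × 1.87 − 1 × (-1.49) = 6.985
π = 6.985 / 1.5 = 4.66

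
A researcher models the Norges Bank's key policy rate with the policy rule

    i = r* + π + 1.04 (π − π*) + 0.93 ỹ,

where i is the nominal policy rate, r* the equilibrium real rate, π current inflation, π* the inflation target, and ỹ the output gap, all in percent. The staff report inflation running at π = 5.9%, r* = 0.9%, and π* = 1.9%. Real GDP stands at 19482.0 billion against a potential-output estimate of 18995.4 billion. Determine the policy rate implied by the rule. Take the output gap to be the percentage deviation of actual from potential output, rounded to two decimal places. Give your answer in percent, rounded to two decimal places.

Output gap = 100 × (19482.0 − 18995.4) / 18995.4 = 2.56%.
i = 0.90 + 5.90 + 1.04 × (5.90 − 1.90) + 0.93 × 2.56
   = 0.90 + 5.9 + 4.16 + 2.3808 = 13.34

13.34%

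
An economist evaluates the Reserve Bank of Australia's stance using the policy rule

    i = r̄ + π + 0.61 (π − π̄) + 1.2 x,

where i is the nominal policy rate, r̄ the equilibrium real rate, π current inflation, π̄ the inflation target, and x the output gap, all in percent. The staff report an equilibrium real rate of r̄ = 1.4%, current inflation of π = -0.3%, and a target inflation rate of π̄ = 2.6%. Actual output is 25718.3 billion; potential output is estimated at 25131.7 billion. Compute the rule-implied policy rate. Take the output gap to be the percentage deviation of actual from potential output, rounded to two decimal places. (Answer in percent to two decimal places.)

2.13%

Output gap = 100 × (25718.3 − 25131.7) / 25131.7 = 2.33%.
i = 1.40 + (-0.30) + 0.61 × (-0.30 − 2.60) + 1.2 × 2.33
   = 1.40 − 0.3 − 1.769 + 2.796 = 2.13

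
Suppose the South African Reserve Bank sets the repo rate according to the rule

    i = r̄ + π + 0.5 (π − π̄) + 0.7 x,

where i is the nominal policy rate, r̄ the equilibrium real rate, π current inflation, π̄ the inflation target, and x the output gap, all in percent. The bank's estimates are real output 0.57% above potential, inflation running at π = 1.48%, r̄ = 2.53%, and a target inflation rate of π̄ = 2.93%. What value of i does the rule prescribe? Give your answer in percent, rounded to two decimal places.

3.68%

Output 0.57% above potential → x = 0.57.
i = 2.53 + 1.48 + 0.5 × (1.48 − 2.93) + 0.7 × 0.57
   = 2.53 + 1.48 − 0.725 + 0.399 = 3.68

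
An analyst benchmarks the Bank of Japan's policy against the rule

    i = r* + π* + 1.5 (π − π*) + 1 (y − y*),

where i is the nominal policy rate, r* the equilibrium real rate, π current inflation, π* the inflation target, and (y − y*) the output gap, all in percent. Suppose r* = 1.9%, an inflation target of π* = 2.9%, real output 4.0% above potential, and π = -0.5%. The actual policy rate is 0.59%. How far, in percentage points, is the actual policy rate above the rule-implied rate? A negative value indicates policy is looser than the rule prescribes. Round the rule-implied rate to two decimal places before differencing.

-3.11 pp

Output 4.0% above potential → (y − y*) = 4.0.
i = 1.9 + 2.9 + 1.5 × (-0.5 − 2.9) + 1 × 4.0
   = 1.9 + 2.9 − 5.1 + 4 = 3.70
Deviation = 0.59 − 3.70 = -3.11 pp.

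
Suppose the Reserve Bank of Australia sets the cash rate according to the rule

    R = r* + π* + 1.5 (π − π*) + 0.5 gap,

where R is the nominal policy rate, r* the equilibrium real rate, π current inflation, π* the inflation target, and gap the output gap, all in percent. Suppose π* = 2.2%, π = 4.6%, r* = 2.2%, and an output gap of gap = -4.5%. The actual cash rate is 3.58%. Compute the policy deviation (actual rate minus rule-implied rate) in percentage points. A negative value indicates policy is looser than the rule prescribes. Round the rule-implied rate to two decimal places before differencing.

-2.17 pp

R = 2.2 + 2.2 + 1.5 × (4.6 − 2.2) + 0.5 × (-4.5)
   = 2.2 + 2.2 + 3.6 − 2.25 = 5.75
Deviation = 3.58 − 5.75 = -2.17 pp.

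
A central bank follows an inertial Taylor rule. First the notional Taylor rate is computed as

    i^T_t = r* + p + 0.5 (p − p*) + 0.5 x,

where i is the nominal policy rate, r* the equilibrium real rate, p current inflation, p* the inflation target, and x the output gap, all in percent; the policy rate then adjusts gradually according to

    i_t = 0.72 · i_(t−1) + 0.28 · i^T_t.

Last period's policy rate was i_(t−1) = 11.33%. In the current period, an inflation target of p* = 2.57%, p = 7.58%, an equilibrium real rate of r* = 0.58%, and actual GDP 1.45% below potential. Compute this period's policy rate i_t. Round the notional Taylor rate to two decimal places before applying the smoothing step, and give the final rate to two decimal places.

Output 1.45% below potential → x = -1.45.
i^T_t = 0.58 + 7.58 + 0.5 × (7.58 − 2.57) + 0.5 × (-1.45)
   = 0.58 + 7.58 + 2.505 − 0.725 = 9.94
i_t = 0.72 × 11.33 + 0.28 × 9.94 = 8.1576 + 2.7832 = 10.94

10.94%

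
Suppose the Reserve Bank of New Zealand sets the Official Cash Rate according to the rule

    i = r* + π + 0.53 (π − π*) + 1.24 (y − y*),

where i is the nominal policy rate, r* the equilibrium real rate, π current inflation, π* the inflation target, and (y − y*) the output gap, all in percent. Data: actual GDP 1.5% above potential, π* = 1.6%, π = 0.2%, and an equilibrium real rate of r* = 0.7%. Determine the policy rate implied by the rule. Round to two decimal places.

Output 1.5% above potential → (y − y*) = 1.5.
i = 0.7 + 0.2 + 0.53 × (0.2 − 1.6) + 1.24 × 1.5
   = 0.7 + 0.2 − 0.742 + 1.86 = 2.02

2.02%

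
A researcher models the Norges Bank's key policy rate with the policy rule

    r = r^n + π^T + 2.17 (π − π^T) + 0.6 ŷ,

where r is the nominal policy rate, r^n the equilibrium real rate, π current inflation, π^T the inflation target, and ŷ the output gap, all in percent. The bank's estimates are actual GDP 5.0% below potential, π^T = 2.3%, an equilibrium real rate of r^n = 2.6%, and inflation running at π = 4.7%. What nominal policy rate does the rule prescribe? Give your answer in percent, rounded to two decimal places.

Output 5.0% below potential → ŷ = -5.0.
r = 2.6 + 2.3 + 2.17 × (4.7 − 2.3) + 0.6 × (-5.0)
   = 2.6 + 2.3 + 5.208 − 3 = 7.11

7.11%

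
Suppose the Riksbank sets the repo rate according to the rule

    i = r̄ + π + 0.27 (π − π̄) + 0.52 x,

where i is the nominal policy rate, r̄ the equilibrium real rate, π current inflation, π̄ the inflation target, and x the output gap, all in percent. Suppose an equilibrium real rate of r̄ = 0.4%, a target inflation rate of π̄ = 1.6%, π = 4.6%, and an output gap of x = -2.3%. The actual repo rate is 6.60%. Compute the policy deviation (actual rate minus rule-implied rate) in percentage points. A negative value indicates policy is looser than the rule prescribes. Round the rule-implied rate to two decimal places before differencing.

1.99 pp

i = 0.4 + 4.6 + 0.27 × (4.6 − 1.6) + 0.52 × (-2.3)
   = 0.4 + 4.6 + 0.81 − 1.196 = 4.61
Deviation = 6.60 − 4.61 = 1.99 pp.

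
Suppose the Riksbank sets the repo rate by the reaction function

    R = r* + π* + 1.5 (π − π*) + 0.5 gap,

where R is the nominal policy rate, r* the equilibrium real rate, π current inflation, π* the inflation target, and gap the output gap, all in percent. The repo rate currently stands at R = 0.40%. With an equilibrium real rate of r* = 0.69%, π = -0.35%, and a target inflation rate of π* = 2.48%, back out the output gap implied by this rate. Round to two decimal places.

2.95%

0.5 gap = 0.40 − 0.69 − 2.48 − 1.5 × ((-0.35) − 2.48) = 1.475
gap = 1.475 / 0.5 = 2.95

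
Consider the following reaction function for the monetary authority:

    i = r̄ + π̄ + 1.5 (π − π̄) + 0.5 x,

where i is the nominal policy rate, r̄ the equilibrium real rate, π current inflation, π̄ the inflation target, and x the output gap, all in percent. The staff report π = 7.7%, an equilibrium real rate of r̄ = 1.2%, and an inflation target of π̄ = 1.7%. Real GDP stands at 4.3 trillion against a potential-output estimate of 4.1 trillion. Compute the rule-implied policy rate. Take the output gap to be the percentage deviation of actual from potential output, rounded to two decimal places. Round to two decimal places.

14.34%

Output gap = 100 × (4.3 − 4.1) / 4.1 = 4.88%.
i = 1.20 + 1.70 + 1.5 × (7.70 − 1.70) + 0.5 × 4.88
   = 1.20 + 1.7 + 9 + 2.44 = 14.34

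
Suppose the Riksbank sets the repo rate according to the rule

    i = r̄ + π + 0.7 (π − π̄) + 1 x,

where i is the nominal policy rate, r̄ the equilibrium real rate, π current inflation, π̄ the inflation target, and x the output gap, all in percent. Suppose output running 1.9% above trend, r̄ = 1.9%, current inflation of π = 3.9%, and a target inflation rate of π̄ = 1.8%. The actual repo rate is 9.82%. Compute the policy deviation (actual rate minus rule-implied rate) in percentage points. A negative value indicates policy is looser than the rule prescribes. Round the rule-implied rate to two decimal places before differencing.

0.65 pp

Output 1.9% above potential → x = 1.9.
i = 1.9 + 3.9 + 0.7 × (3.9 − 1.8) + 1 × 1.9
   = 1.9 + 3.9 + 1.47 + 1.9 = 9.17
Deviation = 9.82 − 9.17 = 0.65 pp.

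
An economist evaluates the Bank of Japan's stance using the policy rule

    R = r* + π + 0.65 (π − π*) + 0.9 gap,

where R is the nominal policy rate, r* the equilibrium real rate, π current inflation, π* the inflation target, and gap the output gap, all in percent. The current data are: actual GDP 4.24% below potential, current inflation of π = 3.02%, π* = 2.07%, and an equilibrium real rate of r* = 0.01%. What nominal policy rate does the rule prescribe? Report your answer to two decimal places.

-0.17%

Output 4.24% below potential → gap = -4.24.
R = 0.01 + 3.02 + 0.65 × (3.02 − 2.07) + 0.9 × (-4.24)
   = 0.01 + 3.02 + 0.6175 − 3.816 = -0.17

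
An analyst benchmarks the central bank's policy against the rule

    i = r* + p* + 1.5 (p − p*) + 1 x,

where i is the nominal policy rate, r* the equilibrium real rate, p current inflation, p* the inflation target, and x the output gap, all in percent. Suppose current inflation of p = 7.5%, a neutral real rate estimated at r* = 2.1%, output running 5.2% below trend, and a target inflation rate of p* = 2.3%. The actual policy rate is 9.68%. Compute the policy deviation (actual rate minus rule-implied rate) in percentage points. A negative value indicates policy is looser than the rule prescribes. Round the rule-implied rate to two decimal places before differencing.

2.68 pp

Output 5.2% below potential → x = -5.2.
i = 2.1 + 2.3 + 1.5 × (7.5 − 2.3) + 1 × (-5.2)
   = 2.1 + 2.3 + 7.8 − 5.2 = 7.00
Deviation = 9.68 − 7.00 = 2.68 pp.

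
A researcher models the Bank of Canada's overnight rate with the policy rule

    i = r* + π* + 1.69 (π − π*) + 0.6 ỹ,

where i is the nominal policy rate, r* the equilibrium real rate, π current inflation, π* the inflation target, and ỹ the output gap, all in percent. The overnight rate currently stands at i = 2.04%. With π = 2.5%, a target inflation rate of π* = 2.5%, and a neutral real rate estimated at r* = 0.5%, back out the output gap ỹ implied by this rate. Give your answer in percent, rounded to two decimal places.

0.6 ỹ = 2.04 − 0.5 − 2.5 − 1.69 × (2.5 − 2.5) = -0.96
ỹ = -0.96 / 0.6 = -1.60

-1.60%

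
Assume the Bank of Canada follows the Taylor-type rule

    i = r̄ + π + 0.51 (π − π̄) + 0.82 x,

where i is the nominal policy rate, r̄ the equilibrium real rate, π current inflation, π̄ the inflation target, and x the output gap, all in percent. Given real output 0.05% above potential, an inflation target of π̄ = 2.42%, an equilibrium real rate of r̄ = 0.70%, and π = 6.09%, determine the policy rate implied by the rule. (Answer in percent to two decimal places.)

8.70%

Output 0.05% above potential → x = 0.05.
i = 0.70 + 6.09 + 0.51 × (6.09 − 2.42) + 0.82 × 0.05
   = 0.70 + 6.09 + 1.8717 + 0.041 = 8.70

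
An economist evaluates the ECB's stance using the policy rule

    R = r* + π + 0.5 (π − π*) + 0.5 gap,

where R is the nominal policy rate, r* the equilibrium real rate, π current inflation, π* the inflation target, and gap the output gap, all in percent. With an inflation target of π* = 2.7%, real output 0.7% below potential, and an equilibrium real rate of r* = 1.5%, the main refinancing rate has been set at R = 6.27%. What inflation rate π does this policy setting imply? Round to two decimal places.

4.31%

Output 0.7% below potential → gap = -0.7.
Collecting π: R = r* + (1 + 0.5) π − 0.5 π* + 0.5 gap
1.5 π = 6.27 − 1.5 + 0.5 × 2.7 − 0.5 × (-0.7) = 6.47
π = 6.47 / 1.5 = 4.31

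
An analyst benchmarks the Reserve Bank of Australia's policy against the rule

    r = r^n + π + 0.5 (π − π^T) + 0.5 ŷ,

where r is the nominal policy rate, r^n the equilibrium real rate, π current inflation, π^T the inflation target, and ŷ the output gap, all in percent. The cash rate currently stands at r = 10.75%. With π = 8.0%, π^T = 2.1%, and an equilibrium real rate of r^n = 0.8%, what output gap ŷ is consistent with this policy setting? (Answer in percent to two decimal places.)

-2.00%

0.5 ŷ = 10.75 − 0.8 − 8.0 − 0.5 × (8.0 − 2.1) = -1
ŷ = -1 / 0.5 = -2.00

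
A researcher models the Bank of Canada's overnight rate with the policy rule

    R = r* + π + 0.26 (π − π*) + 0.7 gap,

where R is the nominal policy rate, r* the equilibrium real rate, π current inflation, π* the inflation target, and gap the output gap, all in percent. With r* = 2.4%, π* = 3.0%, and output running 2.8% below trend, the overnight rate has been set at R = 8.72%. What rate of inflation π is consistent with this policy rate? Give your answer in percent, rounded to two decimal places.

7.19%

Output 2.8% below potential → gap = -2.8.
Collecting π: R = r* + (1 + 0.26) π − 0.26 π* + 0.7 gap
1.26 π = 8.72 − 2.4 + 0.26 × 3.0 − 0.7 × (-2.8) = 9.06
π = 9.06 / 1.26 = 7.19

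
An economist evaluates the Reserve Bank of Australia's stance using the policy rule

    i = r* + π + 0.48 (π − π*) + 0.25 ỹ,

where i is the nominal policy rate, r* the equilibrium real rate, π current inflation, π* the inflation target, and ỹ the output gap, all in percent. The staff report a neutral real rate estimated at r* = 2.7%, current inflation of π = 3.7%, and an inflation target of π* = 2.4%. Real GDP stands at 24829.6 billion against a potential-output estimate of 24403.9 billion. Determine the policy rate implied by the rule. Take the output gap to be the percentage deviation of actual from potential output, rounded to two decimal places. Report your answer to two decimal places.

Output gap = 100 × (24829.6 − 24403.9) / 24403.9 = 1.74%.
i = 2.70 + 3.70 + 0.48 × (3.70 − 2.40) + 0.25 × 1.74
   = 2.70 + 3.7 + 0.624 + 0.435 = 7.46

7.46%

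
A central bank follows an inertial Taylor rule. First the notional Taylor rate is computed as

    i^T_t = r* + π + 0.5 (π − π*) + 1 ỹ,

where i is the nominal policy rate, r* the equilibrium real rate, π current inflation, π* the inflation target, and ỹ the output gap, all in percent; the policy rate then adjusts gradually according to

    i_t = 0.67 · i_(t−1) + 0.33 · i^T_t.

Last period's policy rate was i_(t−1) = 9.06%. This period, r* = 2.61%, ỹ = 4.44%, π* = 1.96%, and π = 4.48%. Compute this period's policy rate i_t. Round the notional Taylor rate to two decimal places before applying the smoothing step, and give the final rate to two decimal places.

i^T_t = 2.61 + 4.48 + 0.5 × (4.48 − 1.96) + 1 × 4.44
   = 2.61 + 4.48 + 1.26 + 4.44 = 12.79
i_t = 0.67 × 9.06 + 0.33 × 12.79 = 6.0702 + 4.2207 = 10.29

10.29%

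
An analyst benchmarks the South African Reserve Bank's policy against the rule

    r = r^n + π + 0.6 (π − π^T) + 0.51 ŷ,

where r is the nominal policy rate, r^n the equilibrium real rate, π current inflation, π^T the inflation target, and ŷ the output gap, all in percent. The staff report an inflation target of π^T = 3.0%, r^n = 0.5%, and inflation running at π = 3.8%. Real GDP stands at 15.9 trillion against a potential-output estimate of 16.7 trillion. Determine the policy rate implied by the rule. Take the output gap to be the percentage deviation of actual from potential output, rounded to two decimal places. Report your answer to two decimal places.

Output gap = 100 × (15.9 − 16.7) / 16.7 = -4.79%.
r = 0.50 + 3.80 + 0.6 × (3.80 − 3.00) + 0.51 × (-4.79)
   = 0.50 + 3.8 + 0.48 − 2.4429 = 2.34

2.34%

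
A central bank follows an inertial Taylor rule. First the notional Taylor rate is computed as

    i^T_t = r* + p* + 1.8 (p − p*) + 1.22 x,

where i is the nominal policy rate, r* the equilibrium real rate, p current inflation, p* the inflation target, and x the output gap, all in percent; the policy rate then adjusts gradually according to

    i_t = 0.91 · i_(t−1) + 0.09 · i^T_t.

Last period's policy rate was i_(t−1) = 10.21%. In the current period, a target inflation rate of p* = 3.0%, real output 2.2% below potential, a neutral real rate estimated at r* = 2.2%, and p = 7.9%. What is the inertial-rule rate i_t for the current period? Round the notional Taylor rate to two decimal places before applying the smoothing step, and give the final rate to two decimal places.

10.31%

Output 2.2% below potential → x = -2.2.
i^T_t = 2.2 + 3.0 + 1.8 × (7.9 − 3.0) + 1.22 × (-2.2)
   = 2.2 + 3 + 8.82 − 2.684 = 11.34
i_t = 0.91 × 10.21 + 0.09 × 11.34 = 9.2911 + 1.0206 = 10.31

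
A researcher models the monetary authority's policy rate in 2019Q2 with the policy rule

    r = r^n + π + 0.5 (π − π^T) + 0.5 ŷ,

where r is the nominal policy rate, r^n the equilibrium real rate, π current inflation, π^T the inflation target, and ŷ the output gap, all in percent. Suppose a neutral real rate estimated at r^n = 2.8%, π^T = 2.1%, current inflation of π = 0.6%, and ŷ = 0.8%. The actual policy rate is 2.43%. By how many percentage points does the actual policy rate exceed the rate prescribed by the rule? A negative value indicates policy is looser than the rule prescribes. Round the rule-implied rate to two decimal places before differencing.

r = 2.8 + 0.6 + 0.5 × (0.6 − 2.1) + 0.5 × 0.8
   = 2.8 + 0.6 − 0.75 + 0.4 = 3.05
Deviation = 2.43 − 3.05 = -0.62 pp.

-0.62 pp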